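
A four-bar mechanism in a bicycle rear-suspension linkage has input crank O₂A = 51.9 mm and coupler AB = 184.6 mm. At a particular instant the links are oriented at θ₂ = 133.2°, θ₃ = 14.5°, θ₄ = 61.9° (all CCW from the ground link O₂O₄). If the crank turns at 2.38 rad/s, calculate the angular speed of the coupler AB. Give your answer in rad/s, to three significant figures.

0.861

ω₂ = 2.38 rad/s
Differentiating the loop-closure r₂e^{iθ₂}+r₃e^{iθ₃}=r₁+r₄e^{iθ₄} gives r₂ω₂e^{iθ₂}+r₃ω₃e^{iθ₃}=r₄ω₄e^{iθ₄}.
Eliminating the other unknown: ω₃ = r₂ω₂ sin(θ₄−θ₂) / [r₃ sin(θ₃−θ₄)].
Numerator sine = -0.94721; denominator sine = -0.73610.
Result = 0.0519·2.38·(-0.94721) / (0.1846·(-0.73610)) = +0.86104 rad/s; magnitude 0.86104 rad/s.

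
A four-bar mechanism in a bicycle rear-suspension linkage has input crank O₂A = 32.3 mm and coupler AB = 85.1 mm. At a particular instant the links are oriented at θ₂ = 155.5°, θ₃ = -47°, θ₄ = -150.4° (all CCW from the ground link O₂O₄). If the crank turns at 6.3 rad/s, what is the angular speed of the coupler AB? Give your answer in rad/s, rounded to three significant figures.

1.99

ω₂ = 6.3 rad/s
Differentiating the loop-closure r₂e^{iθ₂}+r₃e^{iθ₃}=r₁+r₄e^{iθ₄} gives r₂ω₂e^{iθ₂}+r₃ω₃e^{iθ₃}=r₄ω₄e^{iθ₄}.
Eliminating the other unknown: ω₃ = r₂ω₂ sin(θ₄−θ₂) / [r₃ sin(θ₃−θ₄)].
Numerator sine = +0.81004; denominator sine = +0.97278.
Result = 0.0323·6.3·(+0.81004) / (0.0851·(+0.97278)) = +1.9912 rad/s; magnitude 1.9912 rad/s.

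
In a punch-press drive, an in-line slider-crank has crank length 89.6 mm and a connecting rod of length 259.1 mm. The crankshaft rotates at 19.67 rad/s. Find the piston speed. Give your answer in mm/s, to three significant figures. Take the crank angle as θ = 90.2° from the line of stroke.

ω = 19.67 rad/s
For an in-line slider-crank, x = r cosθ + √(L² − r² sin²θ), so v = −rω sinθ·[1 + r cosθ/√(L² − r² sin²θ)].
With r = 0.0896 m, L = 0.2591 m, θ = 90.2°: √(L² − r² sin²θ) = 0.24311 m.
v = −0.0896·19.67·0.99999·[1 + 0.0896·-0.00349/0.24311] = -1.7602 m/s.
|v| = 1.7602 m/s = 1760.2 mm/s.

1760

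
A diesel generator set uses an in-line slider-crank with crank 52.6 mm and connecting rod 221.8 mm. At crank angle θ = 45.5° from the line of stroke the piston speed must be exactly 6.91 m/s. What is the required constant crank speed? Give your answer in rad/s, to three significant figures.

158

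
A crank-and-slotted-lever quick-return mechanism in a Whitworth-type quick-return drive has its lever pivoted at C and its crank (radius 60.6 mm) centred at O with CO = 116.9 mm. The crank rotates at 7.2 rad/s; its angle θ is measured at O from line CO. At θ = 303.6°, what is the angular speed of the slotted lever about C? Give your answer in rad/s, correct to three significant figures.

ω = 7.2 rad/s
Crank pin A relative to C: A = (d + r cosθ, r sinθ); lever angle φ = atan2(r sinθ, d + r cosθ).
Differentiating tanφ: φ̇ = rω(d cosθ + r)/(d² + r² + 2dr cosθ).
d² + r² + 2dr cosθ = |CA|² = 0.0251786 m²;  d cosθ + r = +0.12529 m.
|ω_lever| = |0.0606·7.2·+0.12529| / 0.0251786 = 2.1712 rad/s.

2.17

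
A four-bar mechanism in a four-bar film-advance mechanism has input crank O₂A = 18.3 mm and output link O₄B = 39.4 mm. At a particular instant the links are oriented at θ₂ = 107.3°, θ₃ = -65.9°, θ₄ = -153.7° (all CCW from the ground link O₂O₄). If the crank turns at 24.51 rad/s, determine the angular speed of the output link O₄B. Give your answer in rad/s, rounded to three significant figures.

1.35

ω₂ = 24.51 rad/s
Differentiating the loop-closure r₂e^{iθ₂}+r₃e^{iθ₃}=r₁+r₄e^{iθ₄} gives r₂ω₂e^{iθ₂}+r₃ω₃e^{iθ₃}=r₄ω₄e^{iθ₄}.
Eliminating the other unknown: ω₄ = r₂ω₂ sin(θ₂−θ₃) / [r₄ sin(θ₄−θ₃)].
Numerator sine = +0.11840; denominator sine = -0.99926.
Result = 0.0183·24.51·(+0.11840) / (0.0394·(-0.99926)) = -1.3489 rad/s; magnitude 1.3489 rad/s.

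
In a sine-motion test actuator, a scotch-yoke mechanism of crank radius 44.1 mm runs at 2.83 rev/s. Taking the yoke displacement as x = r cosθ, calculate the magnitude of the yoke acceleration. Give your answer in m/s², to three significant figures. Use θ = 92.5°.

0.608

ω = 17.78 rad/s (from 2.83 rev/s).
x = r cosθ ⇒ ẍ = −rω² cosθ (ω constant).
|a| = rω²|cosθ| = 0.0441·(17.78)²·|cos 92.5°| = 0.60821 m/s².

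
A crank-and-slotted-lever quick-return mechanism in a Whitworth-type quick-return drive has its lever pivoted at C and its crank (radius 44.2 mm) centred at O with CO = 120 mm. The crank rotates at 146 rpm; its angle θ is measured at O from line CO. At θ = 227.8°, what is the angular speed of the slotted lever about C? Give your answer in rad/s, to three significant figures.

ω = 15.29 rad/s (from 146 rpm).
Crank pin A relative to C: A = (d + r cosθ, r sinθ); lever angle φ = atan2(r sinθ, d + r cosθ).
Differentiating tanφ: φ̇ = rω(d cosθ + r)/(d² + r² + 2dr cosθ).
d² + r² + 2dr cosθ = |CA|² = 0.00922803 m²;  d cosθ + r = -0.036406 m.
|ω_lever| = |0.0442·15.29·-0.036406| / 0.00922803 = 2.6661 rad/s.

2.67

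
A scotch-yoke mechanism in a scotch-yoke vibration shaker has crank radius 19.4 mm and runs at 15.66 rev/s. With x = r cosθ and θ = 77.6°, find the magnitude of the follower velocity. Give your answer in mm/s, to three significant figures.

ω = 98.39 rad/s (from 15.66 rev/s).
x = r cosθ ⇒ ẋ = −rω sinθ.
|v| = rω|sinθ| = 0.0194·98.39·|sin 77.6°| = 1.8643 m/s = 1864.3 mm/s.

1860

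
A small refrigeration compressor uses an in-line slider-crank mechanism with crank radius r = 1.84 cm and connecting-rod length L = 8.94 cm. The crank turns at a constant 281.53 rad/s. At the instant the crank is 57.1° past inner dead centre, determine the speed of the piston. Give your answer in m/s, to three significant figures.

ω = 281.5 rad/s
For an in-line slider-crank, x = r cosθ + √(L² − r² sin²θ), so v = −rω sinθ·[1 + r cosθ/√(L² − r² sin²θ)].
With r = 0.0184 m, L = 0.0894 m, θ = 57.1°: √(L² − r² sin²θ) = 0.088055 m.
v = −0.0184·281.5·0.83962·[1 + 0.0184·0.54317/0.088055] = -4.843 m/s.
|v| = 4.843 m/s.

4.84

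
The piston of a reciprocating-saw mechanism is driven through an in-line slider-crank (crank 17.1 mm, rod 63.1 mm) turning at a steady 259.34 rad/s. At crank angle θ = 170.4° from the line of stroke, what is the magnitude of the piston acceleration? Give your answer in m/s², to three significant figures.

839

ω = 259.3 rad/s
x(θ) = r cosθ + √(L² − r² sin²θ); with ω constant, a = ω²·d²x/dθ².
d²x/dθ² = −r cosθ − r²(cos2θ)/√u − r⁴ sin²2θ/(4u^{3/2}),  u = L² − r² sin²θ = 0.00397348 m².
Substituting r = 0.0171 m, L = 0.0631 m, θ = 170.4°: d²x/dθ² = +0.012471 m.
a = ω²·d²x/dθ² = (259.3)²·(+0.012471) = +838.73 m/s²;  |a| = 838.73 m/s².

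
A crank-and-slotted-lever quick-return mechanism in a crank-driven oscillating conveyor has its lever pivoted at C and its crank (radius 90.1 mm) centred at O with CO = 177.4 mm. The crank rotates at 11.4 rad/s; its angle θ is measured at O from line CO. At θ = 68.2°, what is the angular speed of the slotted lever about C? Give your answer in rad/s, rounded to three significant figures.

3.11

ω = 11.4 rad/s
Crank pin A relative to C: A = (d + r cosθ, r sinθ); lever angle φ = atan2(r sinθ, d + r cosθ).
Differentiating tanφ: φ̇ = rω(d cosθ + r)/(d² + r² + 2dr cosθ).
d² + r² + 2dr cosθ = |CA|² = 0.0514605 m²;  d cosθ + r = +0.15598 m.
|ω_lever| = |0.0901·11.4·+0.15598| / 0.0514605 = 3.1133 rad/s.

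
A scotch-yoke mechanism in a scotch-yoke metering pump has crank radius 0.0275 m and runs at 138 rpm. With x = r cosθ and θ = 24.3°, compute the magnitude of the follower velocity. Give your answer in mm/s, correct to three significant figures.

ω = 14.45 rad/s (from 138 rpm).
x = r cosθ ⇒ ẋ = −rω sinθ.
|v| = rω|sinθ| = 0.0275·14.45·|sin 24.3°| = 0.16354 m/s = 163.54 mm/s.

164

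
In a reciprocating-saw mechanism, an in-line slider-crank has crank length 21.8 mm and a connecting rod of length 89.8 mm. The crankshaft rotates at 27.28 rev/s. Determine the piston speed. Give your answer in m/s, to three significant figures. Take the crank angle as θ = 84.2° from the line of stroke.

ω = 2π·27.3 = 171.4 rad/s
For an in-line slider-crank, x = r cosθ + √(L² − r² sin²θ), so v = −rω sinθ·[1 + r cosθ/√(L² − r² sin²θ)].
With r = 0.0218 m, L = 0.0898 m, θ = 84.2°: √(L² − r² sin²θ) = 0.087142 m.
v = −0.0218·171.4·0.99488·[1 + 0.0218·0.10106/0.087142] = -3.8115 m/s.
|v| = 3.8115 m/s.

3.81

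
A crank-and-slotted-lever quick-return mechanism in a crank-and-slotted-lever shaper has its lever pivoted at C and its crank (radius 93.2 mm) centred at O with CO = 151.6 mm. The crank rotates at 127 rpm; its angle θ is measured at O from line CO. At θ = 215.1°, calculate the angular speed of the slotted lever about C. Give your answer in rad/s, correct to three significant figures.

4.47

ω = 13.3 rad/s (from 127 rpm).
Crank pin A relative to C: A = (d + r cosθ, r sinθ); lever angle φ = atan2(r sinθ, d + r cosθ).
Differentiating tanφ: φ̇ = rω(d cosθ + r)/(d² + r² + 2dr cosθ).
d² + r² + 2dr cosθ = |CA|² = 0.00854933 m²;  d cosθ + r = -0.030831 m.
|ω_lever| = |0.0932·13.3·-0.030831| / 0.00854933 = 4.47 rad/s.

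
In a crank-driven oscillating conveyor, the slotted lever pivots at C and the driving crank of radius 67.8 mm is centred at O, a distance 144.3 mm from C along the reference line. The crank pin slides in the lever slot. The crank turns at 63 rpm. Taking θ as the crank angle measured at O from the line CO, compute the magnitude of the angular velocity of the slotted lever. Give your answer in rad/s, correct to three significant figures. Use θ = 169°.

5.32

ω = 6.597 rad/s (from 63 rpm).
Crank pin A relative to C: A = (d + r cosθ, r sinθ); lever angle φ = atan2(r sinθ, d + r cosθ).
Differentiating tanφ: φ̇ = rω(d cosθ + r)/(d² + r² + 2dr cosθ).
d² + r² + 2dr cosθ = |CA|² = 0.00621175 m²;  d cosθ + r = -0.073849 m.
|ω_lever| = |0.0678·6.597·-0.073849| / 0.00621175 = 5.3178 rad/s.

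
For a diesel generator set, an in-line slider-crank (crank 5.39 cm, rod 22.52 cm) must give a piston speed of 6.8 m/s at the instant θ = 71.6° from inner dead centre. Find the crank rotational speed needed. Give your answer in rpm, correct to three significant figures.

1180

For an in-line slider-crank, |v_piston| = rω|sinθ|·[1 + r cosθ/√(L² − r² sin²θ)].
With r = 0.0539 m, L = 0.2252 m, θ = 71.6°: the bracketed kinematic factor |dx/dθ| = 0.055112 m.
ω = v/|dx/dθ| = 6.8/0.055112 = 123.39 rad/s.
N = 60ω/(2π) = 1178.2 rpm.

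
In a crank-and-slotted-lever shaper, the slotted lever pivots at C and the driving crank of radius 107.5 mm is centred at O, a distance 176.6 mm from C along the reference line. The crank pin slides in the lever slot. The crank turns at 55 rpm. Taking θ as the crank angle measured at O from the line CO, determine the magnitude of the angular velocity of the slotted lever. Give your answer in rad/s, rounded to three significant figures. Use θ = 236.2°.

ω = 5.76 rad/s (from 55 rpm).
Crank pin A relative to C: A = (d + r cosθ, r sinθ); lever angle φ = atan2(r sinθ, d + r cosθ).
Differentiating tanφ: φ̇ = rω(d cosθ + r)/(d² + r² + 2dr cosθ).
d² + r² + 2dr cosθ = |CA|² = 0.0216218 m²;  d cosθ + r = +0.0092582 m.
|ω_lever| = |0.1075·5.76·+0.0092582| / 0.0216218 = 0.26511 rad/s.

0.265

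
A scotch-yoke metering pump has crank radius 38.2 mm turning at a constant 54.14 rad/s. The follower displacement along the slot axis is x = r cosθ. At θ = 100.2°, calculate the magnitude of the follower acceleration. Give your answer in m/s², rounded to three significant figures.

19.8

ω = 54.14 rad/s
x = r cosθ ⇒ ẍ = −rω² cosθ (ω constant).
|a| = rω²|cosθ| = 0.0382·(54.14)²·|cos 100.2°| = 19.828 m/s².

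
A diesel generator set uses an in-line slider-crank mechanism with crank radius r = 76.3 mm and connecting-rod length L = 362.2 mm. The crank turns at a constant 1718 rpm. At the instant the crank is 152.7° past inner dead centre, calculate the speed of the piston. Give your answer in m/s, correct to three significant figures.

5.11

ω = 2π·1718/60 = 179.9 rad/s
For an in-line slider-crank, x = r cosθ + √(L² − r² sin²θ), so v = −rω sinθ·[1 + r cosθ/√(L² − r² sin²θ)].
With r = 0.0763 m, L = 0.3622 m, θ = 152.7°: √(L² − r² sin²θ) = 0.36051 m.
v = −0.0763·179.9·0.45865·[1 + 0.0763·-0.88862/0.36051] = -5.1118 m/s.
|v| = 5.1118 m/s.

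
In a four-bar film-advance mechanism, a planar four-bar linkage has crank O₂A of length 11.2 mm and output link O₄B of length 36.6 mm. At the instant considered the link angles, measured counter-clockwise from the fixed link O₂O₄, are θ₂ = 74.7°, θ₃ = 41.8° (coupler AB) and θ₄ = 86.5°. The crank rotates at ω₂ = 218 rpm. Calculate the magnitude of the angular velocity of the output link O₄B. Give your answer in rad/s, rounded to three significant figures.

5.39

ω₂ = 22.83 rad/s (from 218 rpm).
Differentiating the loop-closure r₂e^{iθ₂}+r₃e^{iθ₃}=r₁+r₄e^{iθ₄} gives r₂ω₂e^{iθ₂}+r₃ω₃e^{iθ₃}=r₄ω₄e^{iθ₄}.
Eliminating the other unknown: ω₄ = r₂ω₂ sin(θ₂−θ₃) / [r₄ sin(θ₄−θ₃)].
Numerator sine = +0.54317; denominator sine = +0.70339.
Result = 0.0112·22.83·(+0.54317) / (0.0366·(+0.70339)) = +5.3946 rad/s; magnitude 5.3946 rad/s.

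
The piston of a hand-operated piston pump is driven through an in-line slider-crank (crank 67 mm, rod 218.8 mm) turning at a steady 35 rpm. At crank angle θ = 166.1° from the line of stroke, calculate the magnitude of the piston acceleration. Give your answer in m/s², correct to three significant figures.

ω = 2π·35/60 = 3.665 rad/s
x(θ) = r cosθ + √(L² − r² sin²θ); with ω constant, a = ω²·d²x/dθ².
d²x/dθ² = −r cosθ − r²(cos2θ)/√u − r⁴ sin²2θ/(4u^{3/2}),  u = L² − r² sin²θ = 0.0476144 m².
Substituting r = 0.067 m, L = 0.2188 m, θ = 166.1°: d²x/dθ² = +0.046735 m.
a = ω²·d²x/dθ² = (3.665)²·(+0.046735) = +0.62782 m/s²;  |a| = 0.62782 m/s².

0.628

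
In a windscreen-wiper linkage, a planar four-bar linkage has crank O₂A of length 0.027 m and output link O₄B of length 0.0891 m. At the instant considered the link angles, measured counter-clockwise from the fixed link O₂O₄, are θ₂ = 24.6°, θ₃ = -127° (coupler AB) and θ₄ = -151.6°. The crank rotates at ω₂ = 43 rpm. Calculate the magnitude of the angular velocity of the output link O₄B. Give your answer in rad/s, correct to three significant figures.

ω₂ = 4.503 rad/s (from 43 rpm).
Differentiating the loop-closure r₂e^{iθ₂}+r₃e^{iθ₃}=r₁+r₄e^{iθ₄} gives r₂ω₂e^{iθ₂}+r₃ω₃e^{iθ₃}=r₄ω₄e^{iθ₄}.
Eliminating the other unknown: ω₄ = r₂ω₂ sin(θ₂−θ₃) / [r₄ sin(θ₄−θ₃)].
Numerator sine = +0.47562; denominator sine = -0.41628.
Result = 0.027·4.503·(+0.47562) / (0.0891·(-0.41628)) = -1.5591 rad/s; magnitude 1.5591 rad/s.

1.56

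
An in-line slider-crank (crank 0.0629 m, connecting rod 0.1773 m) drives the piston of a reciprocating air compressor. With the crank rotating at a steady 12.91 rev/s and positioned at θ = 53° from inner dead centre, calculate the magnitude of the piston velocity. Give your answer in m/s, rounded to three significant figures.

ω = 2π·12.9 = 81.12 rad/s
For an in-line slider-crank, x = r cosθ + √(L² − r² sin²θ), so v = −rω sinθ·[1 + r cosθ/√(L² − r² sin²θ)].
With r = 0.0629 m, L = 0.1773 m, θ = 53°: √(L² − r² sin²θ) = 0.17003 m.
v = −0.0629·81.12·0.79864·[1 + 0.0629·0.60182/0.17003] = -4.9819 m/s.
|v| = 4.9819 m/s.

4.98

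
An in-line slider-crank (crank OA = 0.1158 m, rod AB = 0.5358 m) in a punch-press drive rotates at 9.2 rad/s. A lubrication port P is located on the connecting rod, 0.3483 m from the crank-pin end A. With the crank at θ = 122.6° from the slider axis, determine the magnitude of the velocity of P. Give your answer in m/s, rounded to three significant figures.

0.852

ω = 9.2 rad/s.  Crank-pin speed |V_A| = rω = 1.0654 m/s, perpendicular to OA.
Rod angle: sinφ = −(r/L) sinθ ⇒ φ = -10.491°; ω_rod = −rω cosθ/√(L²−r²sin²θ) = +1.0895 rad/s.
V_P = V_A + ω_rod × AP, with AP = 0.3483 m along the rod.
Components: V_Px = −rω sinθ − a·ω_rod·sinφ = -0.82842 m/s;  V_Py = rω cosθ + a·ω_rod·cosφ = -0.20086 m/s.
|V_P| = √(V_Px² + V_Py²) = 0.85243 m/s.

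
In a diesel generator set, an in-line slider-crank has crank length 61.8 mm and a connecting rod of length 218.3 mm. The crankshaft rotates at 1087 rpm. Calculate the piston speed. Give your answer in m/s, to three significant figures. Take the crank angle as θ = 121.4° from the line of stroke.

5.09

ω = 2π·1087/60 = 113.8 rad/s
For an in-line slider-crank, x = r cosθ + √(L² − r² sin²θ), so v = −rω sinθ·[1 + r cosθ/√(L² − r² sin²θ)].
With r = 0.0618 m, L = 0.2183 m, θ = 121.4°: √(L² − r² sin²θ) = 0.21183 m.
v = −0.0618·113.8·0.85355·[1 + 0.0618·-0.52101/0.21183] = -5.0918 m/s.
|v| = 5.0918 m/s.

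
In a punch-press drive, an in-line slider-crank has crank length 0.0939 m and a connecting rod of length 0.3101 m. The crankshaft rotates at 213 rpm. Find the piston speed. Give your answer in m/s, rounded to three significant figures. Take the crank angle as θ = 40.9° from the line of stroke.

1.69

ω = 2π·213/60 = 22.31 rad/s
For an in-line slider-crank, x = r cosθ + √(L² − r² sin²θ), so v = −rω sinθ·[1 + r cosθ/√(L² − r² sin²θ)].
With r = 0.0939 m, L = 0.3101 m, θ = 40.9°: √(L² − r² sin²θ) = 0.30394 m.
v = −0.0939·22.31·0.65474·[1 + 0.0939·0.75585/0.30394] = -1.6916 m/s.
|v| = 1.6916 m/s.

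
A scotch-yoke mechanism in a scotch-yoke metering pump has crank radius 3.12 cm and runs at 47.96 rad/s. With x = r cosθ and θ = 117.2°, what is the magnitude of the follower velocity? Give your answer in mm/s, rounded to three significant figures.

ω = 47.96 rad/s
x = r cosθ ⇒ ẋ = −rω sinθ.
|v| = rω|sinθ| = 0.0312·47.96·|sin 117.2°| = 1.3309 m/s = 1330.9 mm/s.

1330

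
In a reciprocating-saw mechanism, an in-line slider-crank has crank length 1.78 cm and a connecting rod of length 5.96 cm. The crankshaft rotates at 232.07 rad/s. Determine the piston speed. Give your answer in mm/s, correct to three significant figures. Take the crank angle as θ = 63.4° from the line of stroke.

4210

ω = 232.1 rad/s
For an in-line slider-crank, x = r cosθ + √(L² − r² sin²θ), so v = −rω sinθ·[1 + r cosθ/√(L² − r² sin²θ)].
With r = 0.0178 m, L = 0.0596 m, θ = 63.4°: √(L² − r² sin²θ) = 0.057436 m.
v = −0.0178·232.1·0.89415·[1 + 0.0178·0.44776/0.057436] = -4.2062 m/s.
|v| = 4.2062 m/s = 4206.2 mm/s.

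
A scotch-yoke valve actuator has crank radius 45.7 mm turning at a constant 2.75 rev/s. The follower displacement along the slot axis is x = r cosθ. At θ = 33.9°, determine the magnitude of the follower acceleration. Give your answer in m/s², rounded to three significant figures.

ω = 17.28 rad/s (from 2.75 rev/s).
x = r cosθ ⇒ ẍ = −rω² cosθ (ω constant).
|a| = rω²|cosθ| = 0.0457·(17.28)²·|cos 33.9°| = 11.325 m/s².

11.3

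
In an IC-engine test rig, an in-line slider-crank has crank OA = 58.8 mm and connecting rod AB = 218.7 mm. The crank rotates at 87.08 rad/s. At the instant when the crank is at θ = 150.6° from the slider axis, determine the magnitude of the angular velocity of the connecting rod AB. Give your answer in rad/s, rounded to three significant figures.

20.6

ω = 87.08 rad/s
The rod makes angle φ with the slider axis where L sinφ = r sinθ; differentiating, L cosφ·φ̇ = r ω cosθ.
L cosφ = √(L² − r² sin²θ) = 0.21679 m.
|ω_rod| = r ω |cosθ| / √(L² − r² sin²θ) = 0.0588·87.08·0.87121/0.21679 = 20.577 rad/s.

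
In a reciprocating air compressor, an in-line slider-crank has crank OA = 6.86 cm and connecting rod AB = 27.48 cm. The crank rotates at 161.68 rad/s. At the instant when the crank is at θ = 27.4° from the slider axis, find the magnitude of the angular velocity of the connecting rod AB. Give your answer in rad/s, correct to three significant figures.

ω = 161.7 rad/s
The rod makes angle φ with the slider axis where L sinφ = r sinθ; differentiating, L cosφ·φ̇ = r ω cosθ.
L cosφ = √(L² − r² sin²θ) = 0.27298 m.
|ω_rod| = r ω |cosθ| / √(L² − r² sin²θ) = 0.0686·161.7·0.88782/0.27298 = 36.072 rad/s.

36.1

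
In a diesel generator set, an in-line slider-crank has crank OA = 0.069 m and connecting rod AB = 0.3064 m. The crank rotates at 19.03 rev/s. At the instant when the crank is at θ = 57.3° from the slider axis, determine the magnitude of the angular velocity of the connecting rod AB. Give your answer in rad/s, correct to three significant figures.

14.8

ω = 119.6 rad/s (converted from 19.03 rev/s).
The rod makes angle φ with the slider axis where L sinφ = r sinθ; differentiating, L cosφ·φ̇ = r ω cosθ.
L cosφ = √(L² − r² sin²θ) = 0.30085 m.
|ω_rod| = r ω |cosθ| / √(L² − r² sin²θ) = 0.069·119.6·0.54024/0.30085 = 14.815 rad/s.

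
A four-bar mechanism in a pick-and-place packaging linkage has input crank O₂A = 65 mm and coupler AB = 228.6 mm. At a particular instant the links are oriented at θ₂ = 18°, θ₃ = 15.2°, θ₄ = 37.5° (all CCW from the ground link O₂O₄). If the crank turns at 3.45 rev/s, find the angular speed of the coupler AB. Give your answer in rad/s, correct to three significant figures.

ω₂ = 21.68 rad/s (from 3.45 rev/s).
Differentiating the loop-closure r₂e^{iθ₂}+r₃e^{iθ₃}=r₁+r₄e^{iθ₄} gives r₂ω₂e^{iθ₂}+r₃ω₃e^{iθ₃}=r₄ω₄e^{iθ₄}.
Eliminating the other unknown: ω₃ = r₂ω₂ sin(θ₄−θ₂) / [r₃ sin(θ₃−θ₄)].
Numerator sine = +0.33381; denominator sine = -0.37946.
Result = 0.065·21.68·(+0.33381) / (0.2286·(-0.37946)) = -5.4221 rad/s; magnitude 5.4221 rad/s.

5.42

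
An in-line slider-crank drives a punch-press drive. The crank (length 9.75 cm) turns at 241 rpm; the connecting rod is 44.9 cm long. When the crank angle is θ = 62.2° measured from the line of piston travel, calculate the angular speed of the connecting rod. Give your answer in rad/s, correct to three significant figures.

ω = 25.24 rad/s (converted from 241 rpm).
The rod makes angle φ with the slider axis where L sinφ = r sinθ; differentiating, L cosφ·φ̇ = r ω cosθ.
L cosφ = √(L² − r² sin²θ) = 0.44064 m.
|ω_rod| = r ω |cosθ| / √(L² − r² sin²θ) = 0.0975·25.24·0.46639/0.44064 = 2.6044 rad/s.

2.60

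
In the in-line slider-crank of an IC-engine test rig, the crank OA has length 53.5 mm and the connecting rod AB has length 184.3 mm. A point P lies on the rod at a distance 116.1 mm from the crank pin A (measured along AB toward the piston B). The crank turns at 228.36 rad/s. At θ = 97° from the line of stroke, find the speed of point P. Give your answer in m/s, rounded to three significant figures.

ω = 228.4 rad/s.  Crank-pin speed |V_A| = rω = 12.217 m/s, perpendicular to OA.
Rod angle: sinφ = −(r/L) sinθ ⇒ φ = -16.746°; ω_rod = −rω cosθ/√(L²−r²sin²θ) = +8.4365 rad/s.
V_P = V_A + ω_rod × AP, with AP = 0.1161 m along the rod.
Components: V_Px = −rω sinθ − a·ω_rod·sinφ = -11.844 m/s;  V_Py = rω cosθ + a·ω_rod·cosφ = -0.55097 m/s.
|V_P| = √(V_Px² + V_Py²) = 11.857 m/s.

11.9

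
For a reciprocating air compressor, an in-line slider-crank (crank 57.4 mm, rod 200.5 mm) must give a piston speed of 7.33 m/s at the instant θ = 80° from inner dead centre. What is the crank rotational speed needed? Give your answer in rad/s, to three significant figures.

For an in-line slider-crank, |v_piston| = rω|sinθ|·[1 + r cosθ/√(L² − r² sin²θ)].
With r = 0.0574 m, L = 0.2005 m, θ = 80°: the bracketed kinematic factor |dx/dθ| = 0.059457 m.
ω = v/|dx/dθ| = 7.33/0.059457 = 123.28 rad/s.

123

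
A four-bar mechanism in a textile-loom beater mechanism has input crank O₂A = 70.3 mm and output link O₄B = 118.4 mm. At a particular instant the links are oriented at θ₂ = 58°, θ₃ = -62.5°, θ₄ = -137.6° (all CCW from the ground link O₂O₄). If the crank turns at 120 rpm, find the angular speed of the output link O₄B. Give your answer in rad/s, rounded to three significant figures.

ω₂ = 12.57 rad/s (from 120 rpm).
Differentiating the loop-closure r₂e^{iθ₂}+r₃e^{iθ₃}=r₁+r₄e^{iθ₄} gives r₂ω₂e^{iθ₂}+r₃ω₃e^{iθ₃}=r₄ω₄e^{iθ₄}.
Eliminating the other unknown: ω₄ = r₂ω₂ sin(θ₂−θ₃) / [r₄ sin(θ₄−θ₃)].
Numerator sine = +0.86163; denominator sine = -0.96638.
Result = 0.0703·12.57·(+0.86163) / (0.1184·(-0.96638)) = -6.6525 rad/s; magnitude 6.6525 rad/s.

6.65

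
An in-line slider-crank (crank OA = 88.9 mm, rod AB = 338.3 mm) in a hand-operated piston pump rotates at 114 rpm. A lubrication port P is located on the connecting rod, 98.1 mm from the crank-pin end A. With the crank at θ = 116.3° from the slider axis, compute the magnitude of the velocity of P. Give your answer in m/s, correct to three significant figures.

ω = 11.94 rad/s.  Crank-pin speed |V_A| = rω = 1.0613 m/s, perpendicular to OA.
Rod angle: sinφ = −(r/L) sinθ ⇒ φ = -13.626°; ω_rod = −rω cosθ/√(L²−r²sin²θ) = +1.4302 rad/s.
V_P = V_A + ω_rod × AP, with AP = 0.0981 m along the rod.
Components: V_Px = −rω sinθ − a·ω_rod·sinφ = -0.91838 m/s;  V_Py = rω cosθ + a·ω_rod·cosφ = -0.33387 m/s.
|V_P| = √(V_Px² + V_Py²) = 0.97719 m/s.

0.977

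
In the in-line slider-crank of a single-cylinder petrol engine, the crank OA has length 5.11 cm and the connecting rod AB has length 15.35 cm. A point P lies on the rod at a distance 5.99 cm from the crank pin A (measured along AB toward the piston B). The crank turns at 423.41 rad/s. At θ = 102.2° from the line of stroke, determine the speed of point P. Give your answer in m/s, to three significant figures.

ω = 423.4 rad/s.  Crank-pin speed |V_A| = rω = 21.636 m/s, perpendicular to OA.
Rod angle: sinφ = −(r/L) sinθ ⇒ φ = -18.989°; ω_rod = −rω cosθ/√(L²−r²sin²θ) = +31.501 rad/s.
V_P = V_A + ω_rod × AP, with AP = 0.0599 m along the rod.
Components: V_Px = −rω sinθ − a·ω_rod·sinφ = -20.534 m/s;  V_Py = rω cosθ + a·ω_rod·cosφ = -2.788 m/s.
|V_P| = √(V_Px² + V_Py²) = 20.722 m/s.

20.7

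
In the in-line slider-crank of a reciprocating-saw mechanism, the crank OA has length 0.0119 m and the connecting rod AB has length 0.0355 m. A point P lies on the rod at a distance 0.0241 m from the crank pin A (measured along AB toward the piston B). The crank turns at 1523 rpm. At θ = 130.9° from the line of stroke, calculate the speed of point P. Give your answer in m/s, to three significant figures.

1.28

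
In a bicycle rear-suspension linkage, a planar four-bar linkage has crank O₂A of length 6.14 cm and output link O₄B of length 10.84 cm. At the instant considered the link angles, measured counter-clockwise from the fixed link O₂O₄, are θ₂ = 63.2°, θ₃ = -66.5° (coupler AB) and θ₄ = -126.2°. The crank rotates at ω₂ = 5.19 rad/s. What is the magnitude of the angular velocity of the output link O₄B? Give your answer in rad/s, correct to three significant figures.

ω₂ = 5.19 rad/s
Differentiating the loop-closure r₂e^{iθ₂}+r₃e^{iθ₃}=r₁+r₄e^{iθ₄} gives r₂ω₂e^{iθ₂}+r₃ω₃e^{iθ₃}=r₄ω₄e^{iθ₄}.
Eliminating the other unknown: ω₄ = r₂ω₂ sin(θ₂−θ₃) / [r₄ sin(θ₄−θ₃)].
Numerator sine = +0.76940; denominator sine = -0.86340.
Result = 0.0614·5.19·(+0.76940) / (0.1084·(-0.86340)) = -2.6197 rad/s; magnitude 2.6197 rad/s.

2.62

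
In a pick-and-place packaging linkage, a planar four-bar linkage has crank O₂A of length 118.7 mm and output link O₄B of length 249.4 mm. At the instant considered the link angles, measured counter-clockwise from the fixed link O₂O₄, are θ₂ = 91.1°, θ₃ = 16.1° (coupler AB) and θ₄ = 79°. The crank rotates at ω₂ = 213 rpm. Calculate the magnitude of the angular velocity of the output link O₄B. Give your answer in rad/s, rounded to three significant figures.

11.5

ω₂ = 22.31 rad/s (from 213 rpm).
Differentiating the loop-closure r₂e^{iθ₂}+r₃e^{iθ₃}=r₁+r₄e^{iθ₄} gives r₂ω₂e^{iθ₂}+r₃ω₃e^{iθ₃}=r₄ω₄e^{iθ₄}.
Eliminating the other unknown: ω₄ = r₂ω₂ sin(θ₂−θ₃) / [r₄ sin(θ₄−θ₃)].
Numerator sine = +0.96593; denominator sine = +0.89021.
Result = 0.1187·22.31·(+0.96593) / (0.2494·(+0.89021)) = +11.519 rad/s; magnitude 11.519 rad/s.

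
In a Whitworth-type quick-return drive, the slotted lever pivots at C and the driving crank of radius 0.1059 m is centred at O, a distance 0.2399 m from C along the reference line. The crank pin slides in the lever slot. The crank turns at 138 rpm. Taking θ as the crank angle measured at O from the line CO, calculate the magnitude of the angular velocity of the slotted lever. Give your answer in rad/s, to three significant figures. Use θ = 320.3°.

4.12

ω = 14.45 rad/s (from 138 rpm).
Crank pin A relative to C: A = (d + r cosθ, r sinθ); lever angle φ = atan2(r sinθ, d + r cosθ).
Differentiating tanφ: φ̇ = rω(d cosθ + r)/(d² + r² + 2dr cosθ).
d² + r² + 2dr cosθ = |CA|² = 0.107861 m²;  d cosθ + r = +0.29048 m.
|ω_lever| = |0.1059·14.45·+0.29048| / 0.107861 = 4.1215 rad/s.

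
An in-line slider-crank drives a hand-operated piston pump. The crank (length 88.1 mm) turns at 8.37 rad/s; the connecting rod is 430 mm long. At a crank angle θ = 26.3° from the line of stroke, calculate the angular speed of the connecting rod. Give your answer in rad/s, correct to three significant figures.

ω = 8.37 rad/s
The rod makes angle φ with the slider axis where L sinφ = r sinθ; differentiating, L cosφ·φ̇ = r ω cosθ.
L cosφ = √(L² − r² sin²θ) = 0.42822 m.
|ω_rod| = r ω |cosθ| / √(L² − r² sin²θ) = 0.0881·8.37·0.89649/0.42822 = 1.5437 rad/s.

1.54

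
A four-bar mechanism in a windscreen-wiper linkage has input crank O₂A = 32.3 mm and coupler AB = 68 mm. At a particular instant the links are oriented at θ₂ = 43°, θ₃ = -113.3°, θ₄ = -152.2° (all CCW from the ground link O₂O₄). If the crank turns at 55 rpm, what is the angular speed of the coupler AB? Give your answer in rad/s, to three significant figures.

1.14

ω₂ = 5.76 rad/s (from 55 rpm).
Differentiating the loop-closure r₂e^{iθ₂}+r₃e^{iθ₃}=r₁+r₄e^{iθ₄} gives r₂ω₂e^{iθ₂}+r₃ω₃e^{iθ₃}=r₄ω₄e^{iθ₄}.
Eliminating the other unknown: ω₃ = r₂ω₂ sin(θ₄−θ₂) / [r₃ sin(θ₃−θ₄)].
Numerator sine = +0.26219; denominator sine = +0.62796.
Result = 0.0323·5.76·(+0.26219) / (0.068·(+0.62796)) = +1.1423 rad/s; magnitude 1.1423 rad/s.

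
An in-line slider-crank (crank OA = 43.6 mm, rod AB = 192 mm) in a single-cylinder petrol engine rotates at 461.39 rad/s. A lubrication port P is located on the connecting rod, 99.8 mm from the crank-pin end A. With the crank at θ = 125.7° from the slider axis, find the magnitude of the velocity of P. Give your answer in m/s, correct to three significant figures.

16.2

ω = 461.4 rad/s.  Crank-pin speed |V_A| = rω = 20.117 m/s, perpendicular to OA.
Rod angle: sinφ = −(r/L) sinθ ⇒ φ = -10.627°; ω_rod = −rω cosθ/√(L²−r²sin²θ) = +62.207 rad/s.
V_P = V_A + ω_rod × AP, with AP = 0.0998 m along the rod.
Components: V_Px = −rω sinθ − a·ω_rod·sinφ = -15.191 m/s;  V_Py = rω cosθ + a·ω_rod·cosφ = -5.6371 m/s.
|V_P| = √(V_Px² + V_Py²) = 16.204 m/s.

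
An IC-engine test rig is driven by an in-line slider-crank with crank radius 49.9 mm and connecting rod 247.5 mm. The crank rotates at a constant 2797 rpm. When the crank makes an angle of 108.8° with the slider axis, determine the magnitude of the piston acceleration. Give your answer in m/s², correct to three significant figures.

ω = 2π·2797/60 = 292.9 rad/s
x(θ) = r cosθ + √(L² − r² sin²θ); with ω constant, a = ω²·d²x/dθ².
d²x/dθ² = −r cosθ − r²(cos2θ)/√u − r⁴ sin²2θ/(4u^{3/2}),  u = L² − r² sin²θ = 0.0590248 m².
Substituting r = 0.0499 m, L = 0.2475 m, θ = 108.8°: d²x/dθ² = +0.024161 m.
a = ω²·d²x/dθ² = (292.9)²·(+0.024161) = +2072.8 m/s²;  |a| = 2072.8 m/s².

2070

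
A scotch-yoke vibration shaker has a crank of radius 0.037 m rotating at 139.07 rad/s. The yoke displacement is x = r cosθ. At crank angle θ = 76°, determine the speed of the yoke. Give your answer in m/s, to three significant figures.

4.99

ω = 139.1 rad/s
x = r cosθ ⇒ ẋ = −rω sinθ.
|v| = rω|sinθ| = 0.037·139.1·|sin 76°| = 4.9927 m/s.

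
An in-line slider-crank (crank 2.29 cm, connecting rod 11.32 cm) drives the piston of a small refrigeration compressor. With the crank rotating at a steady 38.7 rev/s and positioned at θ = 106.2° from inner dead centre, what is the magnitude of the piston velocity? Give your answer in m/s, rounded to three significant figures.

ω = 2π·38.7 = 243.2 rad/s
For an in-line slider-crank, x = r cosθ + √(L² − r² sin²θ), so v = −rω sinθ·[1 + r cosθ/√(L² − r² sin²θ)].
With r = 0.0229 m, L = 0.1132 m, θ = 106.2°: √(L² − r² sin²θ) = 0.11104 m.
v = −0.0229·243.2·0.96029·[1 + 0.0229·-0.27899/0.11104] = -5.0396 m/s.
|v| = 5.0396 m/s.

5.04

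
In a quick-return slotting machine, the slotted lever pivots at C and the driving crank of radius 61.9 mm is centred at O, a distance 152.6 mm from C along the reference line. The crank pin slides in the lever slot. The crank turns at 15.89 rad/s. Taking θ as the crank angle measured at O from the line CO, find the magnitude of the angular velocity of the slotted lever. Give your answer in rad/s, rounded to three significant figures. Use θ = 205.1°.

ω = 15.89 rad/s
Crank pin A relative to C: A = (d + r cosθ, r sinθ); lever angle φ = atan2(r sinθ, d + r cosθ).
Differentiating tanφ: φ̇ = rω(d cosθ + r)/(d² + r² + 2dr cosθ).
d² + r² + 2dr cosθ = |CA|² = 0.0100105 m²;  d cosθ + r = -0.07629 m.
|ω_lever| = |0.0619·15.89·-0.07629| / 0.0100105 = 7.4959 rad/s.

7.50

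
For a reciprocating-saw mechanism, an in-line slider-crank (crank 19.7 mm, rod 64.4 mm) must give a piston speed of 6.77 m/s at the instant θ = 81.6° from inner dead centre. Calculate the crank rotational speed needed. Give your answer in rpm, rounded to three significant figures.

For an in-line slider-crank, |v_piston| = rω|sinθ|·[1 + r cosθ/√(L² − r² sin²θ)].
With r = 0.0197 m, L = 0.0644 m, θ = 81.6°: the bracketed kinematic factor |dx/dθ| = 0.020402 m.
ω = v/|dx/dθ| = 6.77/0.020402 = 331.82 rad/s.
N = 60ω/(2π) = 3168.7 rpm.

3170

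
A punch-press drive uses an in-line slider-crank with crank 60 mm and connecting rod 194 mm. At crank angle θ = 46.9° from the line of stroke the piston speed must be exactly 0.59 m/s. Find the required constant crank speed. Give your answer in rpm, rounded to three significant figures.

106

For an in-line slider-crank, |v_piston| = rω|sinθ|·[1 + r cosθ/√(L² − r² sin²θ)].
With r = 0.06 m, L = 0.194 m, θ = 46.9°: the bracketed kinematic factor |dx/dθ| = 0.053313 m.
ω = v/|dx/dθ| = 0.59/0.053313 = 11.067 rad/s.
N = 60ω/(2π) = 105.68 rpm.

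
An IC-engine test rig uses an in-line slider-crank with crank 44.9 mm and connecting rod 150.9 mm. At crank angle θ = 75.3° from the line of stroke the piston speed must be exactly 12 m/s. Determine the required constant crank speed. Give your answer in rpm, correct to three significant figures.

For an in-line slider-crank, |v_piston| = rω|sinθ|·[1 + r cosθ/√(L² − r² sin²θ)].
With r = 0.0449 m, L = 0.1509 m, θ = 75.3°: the bracketed kinematic factor |dx/dθ| = 0.046854 m.
ω = v/|dx/dθ| = 12/0.046854 = 256.11 rad/s.
N = 60ω/(2π) = 2445.7 rpm.

2450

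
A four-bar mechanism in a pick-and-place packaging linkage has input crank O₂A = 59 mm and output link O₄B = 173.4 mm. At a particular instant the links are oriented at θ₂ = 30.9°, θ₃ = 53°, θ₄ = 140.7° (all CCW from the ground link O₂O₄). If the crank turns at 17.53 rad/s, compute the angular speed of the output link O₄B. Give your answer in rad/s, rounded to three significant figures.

ω₂ = 17.53 rad/s
Differentiating the loop-closure r₂e^{iθ₂}+r₃e^{iθ₃}=r₁+r₄e^{iθ₄} gives r₂ω₂e^{iθ₂}+r₃ω₃e^{iθ₃}=r₄ω₄e^{iθ₄}.
Eliminating the other unknown: ω₄ = r₂ω₂ sin(θ₂−θ₃) / [r₄ sin(θ₄−θ₃)].
Numerator sine = -0.37622; denominator sine = +0.99919.
Result = 0.059·17.53·(-0.37622) / (0.1734·(+0.99919)) = -2.2459 rad/s; magnitude 2.2459 rad/s.

2.25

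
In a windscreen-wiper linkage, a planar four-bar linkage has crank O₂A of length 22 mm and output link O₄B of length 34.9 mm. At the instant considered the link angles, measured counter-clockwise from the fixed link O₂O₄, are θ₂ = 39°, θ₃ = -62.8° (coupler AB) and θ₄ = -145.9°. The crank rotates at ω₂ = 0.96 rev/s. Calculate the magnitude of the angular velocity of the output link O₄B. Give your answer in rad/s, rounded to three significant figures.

3.75

ω₂ = 6.032 rad/s (from 0.96 rev/s).
Differentiating the loop-closure r₂e^{iθ₂}+r₃e^{iθ₃}=r₁+r₄e^{iθ₄} gives r₂ω₂e^{iθ₂}+r₃ω₃e^{iθ₃}=r₄ω₄e^{iθ₄}.
Eliminating the other unknown: ω₄ = r₂ω₂ sin(θ₂−θ₃) / [r₄ sin(θ₄−θ₃)].
Numerator sine = +0.97887; denominator sine = -0.99276.
Result = 0.022·6.032·(+0.97887) / (0.0349·(-0.99276)) = -3.7491 rad/s; magnitude 3.7491 rad/s.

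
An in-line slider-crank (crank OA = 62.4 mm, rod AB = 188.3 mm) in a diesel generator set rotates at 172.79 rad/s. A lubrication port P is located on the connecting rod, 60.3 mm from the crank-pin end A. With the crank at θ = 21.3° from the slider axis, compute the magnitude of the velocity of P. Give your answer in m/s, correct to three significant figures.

8.07

ω = 172.8 rad/s.  Crank-pin speed |V_A| = rω = 10.782 m/s, perpendicular to OA.
Rod angle: sinφ = −(r/L) sinθ ⇒ φ = -6.914°; ω_rod = −rω cosθ/√(L²−r²sin²θ) = -53.74 rad/s.
V_P = V_A + ω_rod × AP, with AP = 0.0603 m along the rod.
Components: V_Px = −rω sinθ − a·ω_rod·sinφ = -4.3067 m/s;  V_Py = rω cosθ + a·ω_rod·cosφ = +6.8286 m/s.
|V_P| = √(V_Px² + V_Py²) = 8.0733 m/s.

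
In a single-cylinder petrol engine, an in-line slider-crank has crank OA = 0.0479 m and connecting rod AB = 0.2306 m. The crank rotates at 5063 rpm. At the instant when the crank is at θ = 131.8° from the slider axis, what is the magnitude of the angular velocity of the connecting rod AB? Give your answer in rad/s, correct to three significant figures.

74.3

ω = 530.2 rad/s (converted from 5063 rpm).
The rod makes angle φ with the slider axis where L sinφ = r sinθ; differentiating, L cosφ·φ̇ = r ω cosθ.
L cosφ = √(L² − r² sin²θ) = 0.22782 m.
|ω_rod| = r ω |cosθ| / √(L² − r² sin²θ) = 0.0479·530.2·0.66653/0.22782 = 74.303 rad/s.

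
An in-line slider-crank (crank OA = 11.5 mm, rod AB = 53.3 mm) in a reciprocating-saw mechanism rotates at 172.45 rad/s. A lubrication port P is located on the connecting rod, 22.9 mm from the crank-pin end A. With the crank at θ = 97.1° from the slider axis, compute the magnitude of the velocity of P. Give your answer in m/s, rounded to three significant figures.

ω = 172.4 rad/s.  Crank-pin speed |V_A| = rω = 1.9832 m/s, perpendicular to OA.
Rod angle: sinφ = −(r/L) sinθ ⇒ φ = -12.363°; ω_rod = −rω cosθ/√(L²−r²sin²θ) = +4.7081 rad/s.
V_P = V_A + ω_rod × AP, with AP = 0.0229 m along the rod.
Components: V_Px = −rω sinθ − a·ω_rod·sinφ = -1.9449 m/s;  V_Py = rω cosθ + a·ω_rod·cosφ = -0.13981 m/s.
|V_P| = √(V_Px² + V_Py²) = 1.9499 m/s.

1.95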